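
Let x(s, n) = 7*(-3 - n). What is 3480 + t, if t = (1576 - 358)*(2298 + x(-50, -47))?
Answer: 3177588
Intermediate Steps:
x(s, n) = -21 - 7*n
t = 3174108 (t = (1576 - 358)*(2298 + (-21 - 7*(-47))) = 1218*(2298 + (-21 + 329)) = 1218*(2298 + 308) = 1218*2606 = 3174108)
3480 + t = 3480 + 3174108 = 3177588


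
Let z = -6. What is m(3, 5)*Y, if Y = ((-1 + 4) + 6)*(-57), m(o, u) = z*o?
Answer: 9234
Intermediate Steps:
m(o, u) = -6*o
Y = -513 (Y = (3 + 6)*(-57) = 9*(-57) = -513)
m(3, 5)*Y = -6*3*(-513) = -18*(-513) = 9234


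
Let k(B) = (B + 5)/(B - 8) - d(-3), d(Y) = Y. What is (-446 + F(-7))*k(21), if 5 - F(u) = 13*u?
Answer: -1750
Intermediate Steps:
k(B) = 3 + (5 + B)/(-8 + B) (k(B) = (B + 5)/(B - 8) - 1*(-3) = (5 + B)/(-8 + B) + 3 = 3 + (5 + B)/(-8 + B))
F(u) = 5 - 13*u
(-446 + F(-7))*k(21) = (-446 + (5 - 13*(-7)))*((-19 + 4*21)/(-8 + 21)) = (-446 + (5 + 91))*((-19 + 84)/13) = (-446 + 96)*((1/13)*65) = -350*5 = -1750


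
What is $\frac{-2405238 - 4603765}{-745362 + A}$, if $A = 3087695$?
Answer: $- \frac{7009003}{2342333} \approx -2.9923$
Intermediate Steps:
$\frac{-2405238 - 4603765}{-745362 + A} = \frac{-2405238 - 4603765}{-745362 + 3087695} = - \frac{7009003}{2342333}$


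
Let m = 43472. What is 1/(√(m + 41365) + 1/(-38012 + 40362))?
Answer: -2350/468512332499 + 5522500*√84837/468512332499 ≈ 0.0034333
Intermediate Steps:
1/(√(m + 41365) + 1/(-38012 + 40362)) = 1/(√(43472 + 41365) + 1/(-38012 + 40362)) = 1/(√84837 + 1/2350) = 1/(1/2350 + √84837)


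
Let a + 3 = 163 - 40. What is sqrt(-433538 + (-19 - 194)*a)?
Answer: I*sqrt(459098) ≈ 677.57*I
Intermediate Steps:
a = 120 (a = -3 + (163 - 40) = -3 + 123 = 120)
sqrt(-433538 + (-19 - 194)*a) = sqrt(-433538 + (-19 - 194)*120) = sqrt(-433538 - 213*120) = sqrt(-433538 - 25560) = sqrt(-459098) = I*sqrt(459098)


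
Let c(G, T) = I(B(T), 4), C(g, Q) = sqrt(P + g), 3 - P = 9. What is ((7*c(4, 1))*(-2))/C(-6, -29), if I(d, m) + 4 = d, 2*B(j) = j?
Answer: -49*I*sqrt(3)/6 ≈ -14.145*I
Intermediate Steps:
P = -6 (P = 3 - 1*9 = 3 - 9 = -6)
B(j) = j/2
I(d, m) = -4 + d
C(g, Q) = sqrt(-6 + g)
c(G, T) = -4 + T/2
((7*c(4, 1))*(-2))/C(-6, -29) = ((7*(-4 + (1/2)*1))*(-2))/(sqrt(-6 - 6)) = ((7*(-4 + 1/2))*(-2))/(sqrt(-12)) = ((7*(-7/2))*(-2))/((2*I*sqrt(3))) = (-49/2*(-2))*(-I*sqrt(3)/6) = 49*(-I*sqrt(3)/6) = -49*I*sqrt(3)/6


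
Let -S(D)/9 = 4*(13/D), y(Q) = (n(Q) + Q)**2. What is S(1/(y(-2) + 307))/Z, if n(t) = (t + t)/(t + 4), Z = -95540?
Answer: 2223/1405 ≈ 1.5822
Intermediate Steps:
n(t) = 2*t/(4 + t) (n(t) = (2*t)/(4 + t) = 2*t/(4 + t))
y(Q) = (Q + 2*Q/(4 + Q))**2 (y(Q) = (2*Q/(4 + Q) + Q)**2 = (Q + 2*Q/(4 + Q))**2)
S(D) = -468/D (S(D) = -36*13/D = -468/D)
S(1/(y(-2) + 307))/Z = -(143676 + 1872*(6 - 2)**2/(4 - 2)**2)/(-95540) = -468/(1/(4*4**2/2**2 + 307))*(-1/95540) = -468/(1/(4*(1/4)*16 + 307))*(-1/95540) = -468/(1/(16 + 307))*(-1/95540) = -468/(1/323)*(-1/95540) = -468/1/323*(-1/95540) = -468*323*(-1/95540) = -151164*(-1/95540) = 2223/1405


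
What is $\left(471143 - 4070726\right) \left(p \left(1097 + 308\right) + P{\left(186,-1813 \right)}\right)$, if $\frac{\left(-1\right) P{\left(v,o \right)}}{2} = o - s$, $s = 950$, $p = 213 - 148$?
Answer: $-348623213133$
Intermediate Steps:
$p = 65$
$P{\left(v,o \right)} = 1900 - 2 o$ ($P{\left(v,o \right)} = - 2 \left(o - 950\right) = - 2 \left(-950 + o\right) = 1900 - 2 o$)
$\left(471143 - 4070726\right) \left(p \left(1097 + 308\right) + P{\left(186,-1813 \right)}\right) = \left(471143 - 4070726\right) \left(65 \left(1097 + 308\right) + \left(1900 - -3626\right)\right) = - 3599583 \left(65 \cdot 1405 + \left(1900 + 3626\right)\right) = - 3599583 \left(91325 + 5526\right) = \left(-3599583\right) 96851 = -348623213133$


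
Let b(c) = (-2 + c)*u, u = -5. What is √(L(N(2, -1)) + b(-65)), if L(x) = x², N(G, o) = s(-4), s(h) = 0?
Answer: √335 ≈ 18.303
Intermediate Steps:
N(G, o) = 0
b(c) = 10 - 5*c (b(c) = (-2 + c)*(-5) = 10 - 5*c)
√(L(N(2, -1)) + b(-65)) = √(0² + (10 - 5*(-65))) = √(0 + (10 + 325)) = √(0 + 335) = √335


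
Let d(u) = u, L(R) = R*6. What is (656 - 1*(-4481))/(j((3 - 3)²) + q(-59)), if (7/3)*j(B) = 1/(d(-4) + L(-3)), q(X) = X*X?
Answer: 791098/536071 ≈ 1.4757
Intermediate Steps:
L(R) = 6*R
q(X) = X²
j(B) = -3/154 (j(B) = 3/(7*(-4 + 6*(-3))) = 3/(7*(-4 - 18)) = (3/7)/(-22) = (3/7)*(-1/22) = -3/154)
(656 - 1*(-4481))/(j((3 - 3)²) + q(-59)) = (656 - 1*(-4481))/(-3/154 + (-59)²) = (656 + 4481)/(-3/154 + 3481) = 5137/(536071/154) = 5137*(154/536071) = 791098/536071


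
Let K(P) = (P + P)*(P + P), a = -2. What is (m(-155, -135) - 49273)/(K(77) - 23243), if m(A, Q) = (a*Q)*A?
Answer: -91123/473 ≈ -192.65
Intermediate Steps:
K(P) = 4*P² (K(P) = (2*P)*(2*P) = 4*P²)
m(A, Q) = -2*A*Q (m(A, Q) = (-2*Q)*A = -2*A*Q)
(m(-155, -135) - 49273)/(K(77) - 23243) = (-2*(-155)*(-135) - 49273)/(4*77² - 23243) = (-41850 - 49273)/(4*5929 - 23243) = -91123/(23716 - 23243) = -91123/473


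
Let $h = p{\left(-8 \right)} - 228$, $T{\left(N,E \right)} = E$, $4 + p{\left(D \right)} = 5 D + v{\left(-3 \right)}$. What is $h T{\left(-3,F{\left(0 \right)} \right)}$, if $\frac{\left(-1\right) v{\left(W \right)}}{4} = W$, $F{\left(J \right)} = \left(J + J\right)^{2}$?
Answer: $0$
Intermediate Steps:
$F{\left(J \right)} = 4 J^{2}$ ($F{\left(J \right)} = \left(2 J\right)^{2} = 4 J^{2}$)
$v{\left(W \right)} = - 4 W$
$p{\left(D \right)} = 8 + 5 D$ ($p{\left(D \right)} = -4 + \left(5 D - -12\right) = -4 + \left(5 D + 12\right) = -4 + \left(12 + 5 D\right) = 8 + 5 D$)
$h = -260$ ($h = \left(8 + 5 \left(-8\right)\right) - 228 = \left(8 - 40\right) - 228 = -32 - 228 = -260$)
$h T{\left(-3,F{\left(0 \right)} \right)} = - 260 \cdot 4 \cdot 0^{2} = - 260 \cdot 4 \cdot 0 = \left(-260\right) 0 = 0$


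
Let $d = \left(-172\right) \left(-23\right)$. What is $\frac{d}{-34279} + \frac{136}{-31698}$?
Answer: $- \frac{65029616}{543287871} \approx -0.1197$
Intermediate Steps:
$d = 3956$
$\frac{d}{-34279} + \frac{136}{-31698} = \frac{3956}{-34279} + \frac{136}{-31698} = 3956 \left(- \frac{1}{34279}\right) + 136 \left(- \frac{1}{31698}\right) = - \frac{3956}{34279} - \frac{68}{15849} = - \frac{65029616}{543287871}$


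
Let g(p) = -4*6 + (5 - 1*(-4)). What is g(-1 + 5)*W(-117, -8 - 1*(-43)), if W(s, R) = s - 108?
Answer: 3375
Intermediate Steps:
W(s, R) = -108 + s
g(p) = -15 (g(p) = -24 + (5 + 4) = -24 + 9 = -15)
g(-1 + 5)*W(-117, -8 - 1*(-43)) = -15*(-108 - 117) = -15*(-225) = 3375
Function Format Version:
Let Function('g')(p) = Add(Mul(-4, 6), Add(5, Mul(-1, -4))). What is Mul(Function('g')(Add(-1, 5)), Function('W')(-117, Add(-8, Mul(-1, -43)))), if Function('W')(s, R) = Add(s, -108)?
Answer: 3375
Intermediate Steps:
Function('W')(s, R) = Add(-108, s)
Function('g')(p) = -15 (Function('g')(p) = Add(-24, Add(5, 4)) = Add(-24, 9) = -15)
Mul(Function('g')(Add(-1, 5)), Function('W')(-117, Add(-8, Mul(-1, -43)))) = Mul(-15, Add(-108, -117)) = Mul(-15, -225) = 3375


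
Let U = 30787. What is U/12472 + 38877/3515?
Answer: 593090249/43839080 ≈ 13.529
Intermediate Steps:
U/12472 + 38877/3515 = 30787/12472 + 38877/3515 = 593090249/43839080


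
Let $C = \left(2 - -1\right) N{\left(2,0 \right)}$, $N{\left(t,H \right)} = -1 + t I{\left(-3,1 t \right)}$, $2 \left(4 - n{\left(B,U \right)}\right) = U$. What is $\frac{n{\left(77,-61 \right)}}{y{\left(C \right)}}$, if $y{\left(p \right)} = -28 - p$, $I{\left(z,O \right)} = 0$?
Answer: $- \frac{69}{50} \approx -1.38$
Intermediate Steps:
$n{\left(B,U \right)} = 4 - \frac{U}{2}$
$N{\left(t,H \right)} = -1$ ($N{\left(t,H \right)} = -1 + t 0 = -1 + 0 = -1$)
$C = -3$ ($C = \left(2 - -1\right) \left(-1\right) = \left(2 + 1\right) \left(-1\right) = 3 \left(-1\right) = -3$)
$\frac{n{\left(77,-61 \right)}}{y{\left(C \right)}} = \frac{4 - - \frac{61}{2}}{-28 - -3} = \frac{4 + \frac{61}{2}}{-28 + 3} = \frac{69}{2 \left(-25\right)} = \frac{69}{2} \left(- \frac{1}{25}\right) = - \frac{69}{50}$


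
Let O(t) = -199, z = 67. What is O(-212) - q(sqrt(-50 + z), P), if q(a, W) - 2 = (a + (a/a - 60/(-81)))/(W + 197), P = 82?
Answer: -1514180/7533 - sqrt(17)/279 ≈ -201.02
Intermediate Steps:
q(a, W) = 2 + (47/27 + a)/(197 + W) (q(a, W) = 2 + (a + (a/a - 60/(-81)))/(W + 197) = 2 + (a + (1 - 60*(-1/81)))/(197 + W) = 2 + (a + (1 + 20/27))/(197 + W) = 2 + (a + 47/27)/(197 + W) = 2 + (47/27 + a)/(197 + W))
O(-212) - q(sqrt(-50 + z), P) = -199 - (10685/27 + sqrt(-50 + 67) + 2*82)/(197 + 82) = -199 - (10685/27 + sqrt(17) + 164)/279 = -199 - (15113/27 + sqrt(17))/279 = -199 - (15113/7533 + sqrt(17)/279) = -199 + (-15113/7533 - sqrt(17)/279) = -1514180/7533 - sqrt(17)/279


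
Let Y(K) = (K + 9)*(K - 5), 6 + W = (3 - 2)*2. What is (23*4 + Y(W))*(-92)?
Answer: -4324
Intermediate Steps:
W = -4 (W = -6 + (3 - 2)*2 = -6 + 1*2 = -6 + 2 = -4)
Y(K) = (-5 + K)*(9 + K) (Y(K) = (9 + K)*(-5 + K) = (-5 + K)*(9 + K))
(23*4 + Y(W))*(-92) = (23*4 + (-45 + (-4)² + 4*(-4)))*(-92) = (92 + (-45 + 16 - 16))*(-92) = (92 - 45)*(-92) = 47*(-92) = -4324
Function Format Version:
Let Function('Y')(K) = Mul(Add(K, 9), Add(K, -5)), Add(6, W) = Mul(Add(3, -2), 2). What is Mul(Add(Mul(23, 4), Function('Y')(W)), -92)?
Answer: -4324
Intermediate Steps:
W = -4 (W = Add(-6, Mul(Add(3, -2), 2)) = Add(-6, Mul(1, 2)) = Add(-6, 2) = -4)
Function('Y')(K) = Mul(Add(-5, K), Add(9, K)) (Function('Y')(K) = Mul(Add(9, K), Add(-5, K)) = Mul(Add(-5, K), Add(9, K)))
Mul(Add(Mul(23, 4), Function('Y')(W)), -92) = Mul(Add(Mul(23, 4), Add(-45, Pow(-4, 2), Mul(4, -4))), -92) = Mul(Add(92, Add(-45, 16, -16)), -92) = Mul(Add(92, -45), -92) = Mul(47, -92) = -4324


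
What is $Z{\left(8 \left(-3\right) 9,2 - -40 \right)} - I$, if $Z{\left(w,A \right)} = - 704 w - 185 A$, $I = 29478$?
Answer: $114816$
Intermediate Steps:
$Z{\left(8 \left(-3\right) 9,2 - -40 \right)} - I = \left(- 704 \cdot 8 \left(-3\right) 9 - 185 \left(2 - -40\right)\right) - 29478 = \left(- 704 \left(\left(-24\right) 9\right) - 185 \left(2 + 40\right)\right) - 29478 = \left(\left(-704\right) \left(-216\right) - 7770\right) - 29478 = \left(152064 - 7770\right) - 29478 = 144294 - 29478 = 114816$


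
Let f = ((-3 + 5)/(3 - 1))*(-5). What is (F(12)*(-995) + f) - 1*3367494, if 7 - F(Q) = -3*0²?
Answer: -3374464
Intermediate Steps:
f = -5 (f = (2/2)*(-5) = (2*(½))*(-5) = 1*(-5) = -5)
F(Q) = 7 (F(Q) = 7 - (-3)*0² = 7 - (-3)*0 = 7 - 1*0 = 7 + 0 = 7)
(F(12)*(-995) + f) - 1*3367494 = (7*(-995) - 5) - 1*3367494 = (-6965 - 5) - 3367494 = -6970 - 3367494 = -3374464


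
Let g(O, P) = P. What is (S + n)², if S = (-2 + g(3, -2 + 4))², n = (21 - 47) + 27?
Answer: 1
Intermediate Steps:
n = 1 (n = -26 + 27 = 1)
S = 0 (S = (-2 + (-2 + 4))² = (-2 + 2)² = 0² = 0)
(S + n)² = (0 + 1)² = 1² = 1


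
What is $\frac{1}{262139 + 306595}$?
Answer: $\frac{1}{568734} \approx 1.7583 \cdot 10^{-6}$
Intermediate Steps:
$\frac{1}{262139 + 306595} = \frac{1}{568734}$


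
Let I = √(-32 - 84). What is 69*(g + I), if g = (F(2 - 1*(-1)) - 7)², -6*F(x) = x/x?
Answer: 42527/12 + 138*I*√29 ≈ 3543.9 + 743.15*I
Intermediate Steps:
F(x) = -⅙ (F(x) = -x/(6*x) = -⅙*1 = -⅙)
I = 2*I*√29 (I = √(-116) = 2*I*√29 ≈ 10.77*I)
g = 1849/36 (g = (-⅙ - 7)² = (-43/6)² = 1849/36 ≈ 51.361)
69*(g + I) = 69*(1849/36 + 2*I*√29) = 42527/12 + 138*I*√29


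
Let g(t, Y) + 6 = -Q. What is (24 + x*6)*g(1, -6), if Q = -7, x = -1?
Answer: 18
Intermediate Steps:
g(t, Y) = 1 (g(t, Y) = -6 - 1*(-7) = -6 + 7 = 1)
(24 + x*6)*g(1, -6) = (24 - 1*6)*1 = (24 - 6)*1 = 18*1 = 18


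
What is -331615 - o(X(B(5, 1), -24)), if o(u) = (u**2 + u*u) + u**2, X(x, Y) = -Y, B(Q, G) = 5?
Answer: -333343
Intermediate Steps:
o(u) = 3*u**2 (o(u) = (u**2 + u**2) + u**2 = 2*u**2 + u**2 = 3*u**2)
-331615 - o(X(B(5, 1), -24)) = -331615 - 3*(-1*(-24))**2 = -331615 - 3*24**2 = -331615 - 3*576 = -331615 - 1*1728 = -331615 - 1728 = -333343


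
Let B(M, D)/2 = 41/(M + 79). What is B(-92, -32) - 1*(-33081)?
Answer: 429971/13 ≈ 33075.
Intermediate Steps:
B(M, D) = 82/(79 + M) (B(M, D) = 2*(41/(M + 79)) = 2*(41/(79 + M)) = 82/(79 + M))
B(-92, -32) - 1*(-33081) = 82/(79 - 92) - 1*(-33081) = 82/(-13) + 33081 = 82*(-1/13) + 33081 = -82/13 + 33081 = 429971/13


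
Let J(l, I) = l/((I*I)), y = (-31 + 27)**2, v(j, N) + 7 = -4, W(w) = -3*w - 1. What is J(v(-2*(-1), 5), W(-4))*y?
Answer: -16/11 ≈ -1.4545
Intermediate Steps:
W(w) = -1 - 3*w
v(j, N) = -11 (v(j, N) = -7 - 4 = -11)
y = 16 (y = (-4)**2 = 16)
J(l, I) = l/I**2 (J(l, I) = l/(I**2) = l/I**2)
J(v(-2*(-1), 5), W(-4))*y = -11/(-1 - 3*(-4))**2*16 = -11/(-1 + 12)**2*16 = -11/11**2*16 = -11*1/121*16 = -1/11*16 = -16/11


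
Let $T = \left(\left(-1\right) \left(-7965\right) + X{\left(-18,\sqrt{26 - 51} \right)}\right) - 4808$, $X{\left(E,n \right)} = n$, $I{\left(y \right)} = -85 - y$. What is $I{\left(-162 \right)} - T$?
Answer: $-3080 - 5 i \approx -3080.0 - 5.0 i$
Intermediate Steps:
$T = 3157 + 5 i$ ($T = \left(\left(-1\right) \left(-7965\right) + \sqrt{26 - 51}\right) - 4808 = \left(7965 + \sqrt{-25}\right) - 4808 = \left(7965 + 5 i\right) - 4808 = 3157 + 5 i \approx 3157.0 + 5.0 i$)
$I{\left(-162 \right)} - T = \left(-85 - -162\right) - \left(3157 + 5 i\right) = \left(-85 + 162\right) - \left(3157 + 5 i\right) = 77 - \left(3157 + 5 i\right) = -3080 - 5 i$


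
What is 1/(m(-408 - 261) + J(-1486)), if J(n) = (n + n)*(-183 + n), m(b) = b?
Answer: 1/4959599 ≈ 2.0163e-7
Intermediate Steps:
J(n) = 2*n*(-183 + n) (J(n) = (2*n)*(-183 + n) = 2*n*(-183 + n))
1/(m(-408 - 261) + J(-1486)) = 1/((-408 - 261) + 2*(-1486)*(-183 - 1486)) = 1/(-669 + 2*(-1486)*(-1669)) = 1/(-669 + 4960268) = 1/4959599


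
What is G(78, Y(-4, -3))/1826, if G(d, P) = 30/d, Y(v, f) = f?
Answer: 5/23738 ≈ 0.00021063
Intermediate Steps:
G(78, Y(-4, -3))/1826 = (30/78)/1826 = (30*(1/78))*(1/1826) = (5/13)*(1/1826) = 5/23738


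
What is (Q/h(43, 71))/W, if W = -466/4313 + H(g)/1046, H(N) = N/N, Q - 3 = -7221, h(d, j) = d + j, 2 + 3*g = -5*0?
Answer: 95214242/161041 ≈ 591.24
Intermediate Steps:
g = -2/3 (g = -2/3 + (-5*0)/3 = -2/3 + (1/3)*0 = -2/3 + 0 = -2/3 ≈ -0.66667)
Q = -7218 (Q = 3 - 7221 = -7218)
H(N) = 1
W = -483123/4511398 (W = -466/4313 + 1/1046 = -483123/4511398 ≈ -0.10709)
(Q/h(43, 71))/W = (-7218/(43 + 71))/(-483123/4511398) = -7218/114*(-4511398/483123) = -7218*1/114*(-4511398/483123) = -1203/19*(-4511398/483123) = 95214242/161041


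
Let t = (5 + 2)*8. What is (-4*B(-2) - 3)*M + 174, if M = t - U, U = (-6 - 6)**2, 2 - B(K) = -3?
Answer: 2198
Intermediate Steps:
B(K) = 5 (B(K) = 2 - 1*(-3) = 2 + 3 = 5)
U = 144 (U = (-12)**2 = 144)
t = 56 (t = 7*8 = 56)
M = -88 (M = 56 - 1*144 = 56 - 144 = -88)
(-4*B(-2) - 3)*M + 174 = (-4*5 - 3)*(-88) + 174 = (-20 - 3)*(-88) + 174 = -23*(-88) + 174 = 2024 + 174 = 2198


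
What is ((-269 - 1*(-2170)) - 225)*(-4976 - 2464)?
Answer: -12469440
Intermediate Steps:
((-269 - 1*(-2170)) - 225)*(-4976 - 2464) = ((-269 + 2170) - 225)*(-7440) = (1901 - 225)*(-7440) = 1676*(-7440) = -12469440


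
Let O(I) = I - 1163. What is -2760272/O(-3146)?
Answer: 2760272/4309 ≈ 640.58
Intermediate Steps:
O(I) = -1163 + I
-2760272/O(-3146) = -2760272/(-1163 - 3146) = -2760272/(-4309) = -2760272*(-1/4309) = 2760272/4309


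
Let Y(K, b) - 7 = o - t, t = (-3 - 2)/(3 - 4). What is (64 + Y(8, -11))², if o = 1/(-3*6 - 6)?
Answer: 2505889/576 ≈ 4350.5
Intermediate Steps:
o = -1/24 (o = 1/(-18 - 6) = 1/(-24) = -1/24 ≈ -0.041667)
t = 5 (t = -5/(-1) = -5*(-1) = 5)
Y(K, b) = 47/24 (Y(K, b) = 7 + (-1/24 - 1*5) = 7 + (-1/24 - 5) = 7 - 121/24 = 47/24)
(64 + Y(8, -11))² = (64 + 47/24)² = (1583/24)² = 2505889/576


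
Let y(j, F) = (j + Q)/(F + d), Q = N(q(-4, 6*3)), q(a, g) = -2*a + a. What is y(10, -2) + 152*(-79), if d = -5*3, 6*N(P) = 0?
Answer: -204146/17 ≈ -12009.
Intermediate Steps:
q(a, g) = -a
N(P) = 0 (N(P) = (⅙)*0 = 0)
d = -15
Q = 0
y(j, F) = j/(-15 + F) (y(j, F) = (j + 0)/(F - 15) = j/(-15 + F))
y(10, -2) + 152*(-79) = 10/(-15 - 2) + 152*(-79) = 10/(-17) - 12008 = 10*(-1/17) - 12008 = -10/17 - 12008 = -204146/17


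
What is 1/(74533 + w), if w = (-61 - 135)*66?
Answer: 1/61597 ≈ 1.6235e-5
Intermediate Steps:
w = -12936 (w = -196*66 = -12936)
1/(74533 + w) = 1/(74533 - 12936) = 1/61597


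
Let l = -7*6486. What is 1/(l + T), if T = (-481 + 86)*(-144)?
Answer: 1/11478 ≈ 8.7123e-5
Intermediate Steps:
T = 56880 (T = -395*(-144) = 56880)
l = -45402
1/(l + T) = 1/(-45402 + 56880) = 1/11478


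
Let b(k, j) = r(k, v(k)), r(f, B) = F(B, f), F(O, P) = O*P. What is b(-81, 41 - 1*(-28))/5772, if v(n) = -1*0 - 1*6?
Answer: 81/962 ≈ 0.084200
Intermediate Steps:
v(n) = -6 (v(n) = 0 - 6 = -6)
r(f, B) = B*f
b(k, j) = -6*k
b(-81, 41 - 1*(-28))/5772 = -6*(-81)/5772 = 486*(1/5772) = 81/962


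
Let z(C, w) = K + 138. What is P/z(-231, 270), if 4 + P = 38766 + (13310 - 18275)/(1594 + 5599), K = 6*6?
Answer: 278810101/1251582 ≈ 222.77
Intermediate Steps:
K = 36
P = 278810101/7193 (P = -4 + (38766 + (13310 - 18275)/(1594 + 5599)) = -4 + (38766 - 4965/7193) = -4 + 278838873/7193 = 278810101/7193 ≈ 38761.)
z(C, w) = 174 (z(C, w) = 36 + 138 = 174)
P/z(-231, 270) = (278810101/7193)/174 = (278810101/7193)*(1/174) = 278810101/1251582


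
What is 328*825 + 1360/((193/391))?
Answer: 52757560/193 ≈ 2.7336e+5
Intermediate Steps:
328*825 + 1360/((193/391)) = 270600 + 1360/((193*(1/391))) = 270600 + 1360/(193/391) = 270600 + 1360*(391/193) = 270600 + 531760/193 = 52757560/193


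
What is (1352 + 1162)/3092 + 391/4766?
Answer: 1648837/1842059 ≈ 0.89511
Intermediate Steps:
(1352 + 1162)/3092 + 391/4766 = 2514*(1/3092) + 391*(1/4766) = 1257/1546 + 391/4766 = 1648837/1842059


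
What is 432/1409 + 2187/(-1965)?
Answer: -744201/922895 ≈ -0.80638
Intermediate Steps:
432/1409 + 2187/(-1965) = 432*(1/1409) + 2187*(-1/1965) = 432/1409 - 729/655 = -744201/922895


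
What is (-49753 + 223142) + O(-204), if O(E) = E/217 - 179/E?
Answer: 7675581479/44268 ≈ 1.7339e+5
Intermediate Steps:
O(E) = -179/E + E/217 (O(E) = E*(1/217) - 179/E = E/217 - 179/E = -179/E + E/217)
(-49753 + 223142) + O(-204) = (-49753 + 223142) + (-179/(-204) + (1/217)*(-204)) = 173389 + (-179*(-1/204) - 204/217) = 173389 + (179/204 - 204/217) = 173389 - 2773/44268 = 7675581479/44268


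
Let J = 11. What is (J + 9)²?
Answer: 400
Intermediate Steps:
(J + 9)² = (11 + 9)² = 20² = 400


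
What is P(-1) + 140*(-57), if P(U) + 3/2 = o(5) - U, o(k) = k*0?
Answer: -15961/2 ≈ -7980.5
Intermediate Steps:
o(k) = 0
P(U) = -3/2 - U (P(U) = -3/2 + (0 - U) = -3/2 - U)
P(-1) + 140*(-57) = (-3/2 - 1*(-1)) + 140*(-57) = (-3/2 + 1) - 7980 = -1/2 - 7980 = -15961/2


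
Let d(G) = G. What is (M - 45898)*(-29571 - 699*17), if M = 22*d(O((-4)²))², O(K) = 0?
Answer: 1902655692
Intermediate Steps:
M = 0 (M = 22*0² = 22*0 = 0)
(M - 45898)*(-29571 - 699*17) = (0 - 45898)*(-29571 - 699*17) = -45898*(-29571 - 11883) = -45898*(-41454) = 1902655692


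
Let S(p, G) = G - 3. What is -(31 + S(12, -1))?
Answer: -27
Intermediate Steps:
S(p, G) = -3 + G
-(31 + S(12, -1)) = -(31 + (-3 - 1)) = -(31 - 4) = -1*27 = -27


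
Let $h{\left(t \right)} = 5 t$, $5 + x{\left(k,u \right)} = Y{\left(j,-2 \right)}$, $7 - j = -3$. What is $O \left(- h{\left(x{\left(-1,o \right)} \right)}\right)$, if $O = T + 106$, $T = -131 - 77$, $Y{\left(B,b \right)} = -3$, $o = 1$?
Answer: $-4080$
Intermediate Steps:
$j = 10$ ($j = 7 - -3 = 7 + 3 = 10$)
$x{\left(k,u \right)} = -8$ ($x{\left(k,u \right)} = -5 - 3 = -8$)
$T = -208$ ($T = -131 - 77 = -208$)
$O = -102$ ($O = -208 + 106 = -102$)
$O \left(- h{\left(x{\left(-1,o \right)} \right)}\right) = - 102 \left(- 5 \left(-8\right)\right) = - 102 \left(\left(-1\right) \left(-40\right)\right) = \left(-102\right) 40 = -4080$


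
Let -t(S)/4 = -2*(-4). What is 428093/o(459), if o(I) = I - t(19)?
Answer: 428093/491 ≈ 871.88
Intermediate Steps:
t(S) = -32 (t(S) = -(-8)*(-4) = -4*8 = -32)
o(I) = 32 + I (o(I) = I - 1*(-32) = I + 32 = 32 + I)
428093/o(459) = 428093/(32 + 459) = 428093/491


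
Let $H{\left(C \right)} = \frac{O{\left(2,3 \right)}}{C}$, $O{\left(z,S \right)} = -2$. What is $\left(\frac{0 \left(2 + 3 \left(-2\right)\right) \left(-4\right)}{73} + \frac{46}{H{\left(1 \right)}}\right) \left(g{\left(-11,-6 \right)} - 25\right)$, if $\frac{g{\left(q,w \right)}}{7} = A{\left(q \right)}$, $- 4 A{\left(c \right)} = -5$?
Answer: $\frac{1495}{4} \approx 373.75$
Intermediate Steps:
$A{\left(c \right)} = \frac{5}{4}$ ($A{\left(c \right)} = \left(- \frac{1}{4}\right) \left(-5\right) = \frac{5}{4}$)
$g{\left(q,w \right)} = \frac{35}{4}$ ($g{\left(q,w \right)} = 7 \cdot \frac{5}{4} = \frac{35}{4}$)
$H{\left(C \right)} = - \frac{2}{C}$
$\left(\frac{0 \left(2 + 3 \left(-2\right)\right) \left(-4\right)}{73} + \frac{46}{H{\left(1 \right)}}\right) \left(g{\left(-11,-6 \right)} - 25\right) = \left(\frac{0 \left(2 + 3 \left(-2\right)\right) \left(-4\right)}{73} + \frac{46}{\left(-2\right) 1^{-1}}\right) \left(\frac{35}{4} - 25\right) = \left(0 \left(2 - 6\right) \left(-4\right) \frac{1}{73} + \frac{46}{\left(-2\right) 1}\right) \left(- \frac{65}{4}\right) = \left(0 \left(-4\right) \left(-4\right) \frac{1}{73} + \frac{46}{-2}\right) \left(- \frac{65}{4}\right) = \left(0 \left(-4\right) \frac{1}{73} + 46 \left(- \frac{1}{2}\right)\right) \left(- \frac{65}{4}\right) = \left(0 \cdot \frac{1}{73} - 23\right) \left(- \frac{65}{4}\right) = \left(0 - 23\right) \left(- \frac{65}{4}\right) = \left(-23\right) \left(- \frac{65}{4}\right) = \frac{1495}{4}$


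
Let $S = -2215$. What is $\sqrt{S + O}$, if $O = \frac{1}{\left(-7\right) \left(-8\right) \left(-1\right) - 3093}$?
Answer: $\frac{6 i \sqrt{610121899}}{3149} \approx 47.064 i$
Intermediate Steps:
$O = - \frac{1}{3149}$ ($O = \frac{1}{56 \left(-1\right) - 3093} = \frac{1}{-56 - 3093} = \frac{1}{-3149} = - \frac{1}{3149} \approx -0.00031756$)
$\sqrt{S + O} = \sqrt{-2215 - \frac{1}{3149}} = \sqrt{- \frac{6975036}{3149}} = \frac{6 i \sqrt{610121899}}{3149}$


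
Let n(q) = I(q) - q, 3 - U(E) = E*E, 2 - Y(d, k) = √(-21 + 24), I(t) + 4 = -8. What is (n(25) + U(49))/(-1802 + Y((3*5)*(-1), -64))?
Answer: 1461000/1079999 - 2435*√3/3239997 ≈ 1.3515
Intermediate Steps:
I(t) = -12 (I(t) = -4 - 8 = -12)
Y(d, k) = 2 - √3 (Y(d, k) = 2 - √(-21 + 24) = 2 - √3)
U(E) = 3 - E² (U(E) = 3 - E*E = 3 - E²)
n(q) = -12 - q
(n(25) + U(49))/(-1802 + Y((3*5)*(-1), -64)) = ((-12 - 1*25) + (3 - 1*49²))/(-1802 + (2 - √3)) = ((-12 - 25) + (3 - 1*2401))/(-1800 - √3) = (-37 + (3 - 2401))/(-1800 - √3) = (-37 - 2398)/(-1800 - √3) = -2435/(-1800 - √3)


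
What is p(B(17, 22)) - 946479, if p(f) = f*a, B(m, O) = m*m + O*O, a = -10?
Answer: -954209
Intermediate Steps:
B(m, O) = O² + m² (B(m, O) = m² + O² = O² + m²)
p(f) = -10*f (p(f) = f*(-10) = -10*f)
p(B(17, 22)) - 946479 = -10*(22² + 17²) - 946479 = -10*(484 + 289) - 946479 = -10*773 - 946479 = -7730 - 946479 = -954209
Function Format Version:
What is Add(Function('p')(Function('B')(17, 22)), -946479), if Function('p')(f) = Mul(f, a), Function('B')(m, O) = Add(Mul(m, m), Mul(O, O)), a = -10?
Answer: -954209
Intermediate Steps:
Function('B')(m, O) = Add(Pow(O, 2), Pow(m, 2)) (Function('B')(m, O) = Add(Pow(m, 2), Pow(O, 2)) = Add(Pow(O, 2), Pow(m, 2)))
Function('p')(f) = Mul(-10, f) (Function('p')(f) = Mul(f, -10) = Mul(-10, f))
Add(Function('p')(Function('B')(17, 22)), -946479) = Add(Mul(-10, Add(Pow(22, 2), Pow(17, 2))), -946479) = Add(Mul(-10, Add(484, 289)), -946479) = Add(Mul(-10, 773), -946479) = Add(-7730, -946479) = -954209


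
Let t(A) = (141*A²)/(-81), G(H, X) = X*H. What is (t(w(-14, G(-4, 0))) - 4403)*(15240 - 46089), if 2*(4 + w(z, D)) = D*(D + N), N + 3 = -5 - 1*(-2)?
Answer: 1230186139/9 ≈ 1.3669e+8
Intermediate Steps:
G(H, X) = H*X
N = -6 (N = -3 + (-5 - 1*(-2)) = -3 + (-5 + 2) = -3 - 3 = -6)
w(z, D) = -4 + D*(-6 + D)/2 (w(z, D) = -4 + (D*(D - 6))/2 = -4 + (D*(-6 + D))/2 = -4 + D*(-6 + D)/2)
t(A) = -47*A²/27 (t(A) = (141*A²)*(-1/81) = -47*A²/27)
(t(w(-14, G(-4, 0))) - 4403)*(15240 - 46089) = (-47*(-4 + (-4*0)²/2 - (-12)*0)²/27 - 4403)*(15240 - 46089) = (-47*(-4 + (½)*0² - 3*0)²/27 - 4403)*(-30849) = (-47*(-4 + (½)*0 + 0)²/27 - 4403)*(-30849) = (-47*(-4 + 0 + 0)²/27 - 4403)*(-30849) = (-47/27*(-4)² - 4403)*(-30849) = (-47/27*16 - 4403)*(-30849) = (-752/27 - 4403)*(-30849) = -119633/27*(-30849) = 1230186139/9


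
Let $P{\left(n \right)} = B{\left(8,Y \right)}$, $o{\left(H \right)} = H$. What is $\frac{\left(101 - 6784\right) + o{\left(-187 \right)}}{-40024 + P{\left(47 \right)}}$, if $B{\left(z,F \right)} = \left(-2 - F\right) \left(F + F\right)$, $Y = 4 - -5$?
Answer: $\frac{3435}{20111} \approx 0.1708$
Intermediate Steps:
$Y = 9$ ($Y = 4 + 5 = 9$)
$B{\left(z,F \right)} = 2 F \left(-2 - F\right)$ ($B{\left(z,F \right)} = \left(-2 - F\right) 2 F = 2 F \left(-2 - F\right)$)
$P{\left(n \right)} = -198$ ($P{\left(n \right)} = \left(-2\right) 9 \left(2 + 9\right) = \left(-2\right) 9 \cdot 11 = -198$)
$\frac{\left(101 - 6784\right) + o{\left(-187 \right)}}{-40024 + P{\left(47 \right)}} = \frac{\left(101 - 6784\right) - 187}{-40024 - 198} = \frac{\left(101 - 6784\right) - 187}{-40222} = \left(-6683 - 187\right) \left(- \frac{1}{40222}\right) = \left(-6870\right) \left(- \frac{1}{40222}\right) = \frac{3435}{20111}$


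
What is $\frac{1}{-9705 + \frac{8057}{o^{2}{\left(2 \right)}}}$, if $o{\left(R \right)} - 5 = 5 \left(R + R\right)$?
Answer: $- \frac{625}{6057568} \approx -0.00010318$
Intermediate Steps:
$o{\left(R \right)} = 5 + 10 R$ ($o{\left(R \right)} = 5 + 5 \left(R + R\right) = 5 + 5 \cdot 2 R = 5 + 10 R$)
$\frac{1}{-9705 + \frac{8057}{o^{2}{\left(2 \right)}}} = \frac{1}{-9705 + \frac{8057}{\left(5 + 10 \cdot 2\right)^{2}}} = \frac{1}{-9705 + \frac{8057}{\left(5 + 20\right)^{2}}} = \frac{1}{-9705 + \frac{8057}{25^{2}}} = \frac{1}{-9705 + \frac{8057}{625}} = \frac{1}{- \frac{6057568}{625}} = - \frac{625}{6057568}$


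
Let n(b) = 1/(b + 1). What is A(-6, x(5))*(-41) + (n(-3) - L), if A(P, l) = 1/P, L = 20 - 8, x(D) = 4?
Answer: -17/3 ≈ -5.6667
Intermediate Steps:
n(b) = 1/(1 + b)
L = 12
A(-6, x(5))*(-41) + (n(-3) - L) = -41/(-6) + (1/(1 - 3) - 1*12) = -⅙*(-41) + (1/(-2) - 12) = 41/6 + (-½ - 12) = 41/6 - 25/2 = -17/3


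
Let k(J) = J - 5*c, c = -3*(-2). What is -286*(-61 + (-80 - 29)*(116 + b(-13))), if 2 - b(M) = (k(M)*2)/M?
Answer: 3489750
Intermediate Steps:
c = 6
k(J) = -30 + J (k(J) = J - 5*6 = J - 30 = -30 + J)
b(M) = 2 - (-60 + 2*M)/M (b(M) = 2 - (-30 + M)*2/M = 2 - (-60 + 2*M)/M)
-286*(-61 + (-80 - 29)*(116 + b(-13))) = -286*(-61 + (-80 - 29)*(116 + 60/(-13))) = -286*(-61 - 109*(116 + 60*(-1/13))) = -286*(-61 - 109*(116 - 60/13)) = -286*(-61 - 109*1448/13) = -286*(-61 - 157832/13) = -286*(-158625/13) = 3489750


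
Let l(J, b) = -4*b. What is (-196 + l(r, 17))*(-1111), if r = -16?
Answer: 293304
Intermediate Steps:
(-196 + l(r, 17))*(-1111) = (-196 - 4*17)*(-1111) = (-196 - 68)*(-1111) = -264*(-1111) = 293304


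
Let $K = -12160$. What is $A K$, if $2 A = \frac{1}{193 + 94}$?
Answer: $- \frac{6080}{287} \approx -21.185$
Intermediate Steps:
$A = \frac{1}{574}$ ($A = \frac{1}{2 \left(193 + 94\right)} = \frac{1}{2 \cdot 287} = \frac{1}{2} \cdot \frac{1}{287} = \frac{1}{574} \approx 0.0017422$)
$A K = \frac{1}{574} \left(-12160\right) = - \frac{6080}{287}$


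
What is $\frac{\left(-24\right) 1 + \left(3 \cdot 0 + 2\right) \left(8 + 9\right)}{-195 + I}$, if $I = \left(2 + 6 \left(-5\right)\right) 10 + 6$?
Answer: $- \frac{10}{469} \approx -0.021322$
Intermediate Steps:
$I = -274$ ($I = \left(2 - 30\right) 10 + 6 = \left(-28\right) 10 + 6 = -280 + 6 = -274$)
$\frac{\left(-24\right) 1 + \left(3 \cdot 0 + 2\right) \left(8 + 9\right)}{-195 + I} = \frac{\left(-24\right) 1 + \left(3 \cdot 0 + 2\right) \left(8 + 9\right)}{-195 - 274} = \frac{-24 + \left(0 + 2\right) 17}{-469} = \left(-24 + 2 \cdot 17\right) \left(- \frac{1}{469}\right) = \left(-24 + 34\right) \left(- \frac{1}{469}\right) = 10 \left(- \frac{1}{469}\right) = - \frac{10}{469}$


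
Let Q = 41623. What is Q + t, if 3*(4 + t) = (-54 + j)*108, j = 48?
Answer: 41403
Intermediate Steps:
t = -220 (t = -4 + ((-54 + 48)*108)/3 = -4 + (-6*108)/3 = -4 + (⅓)*(-648) = -4 - 216 = -220)
Q + t = 41623 - 220 = 41403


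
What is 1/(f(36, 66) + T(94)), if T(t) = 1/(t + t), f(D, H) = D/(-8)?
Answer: -188/845 ≈ -0.22249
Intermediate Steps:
f(D, H) = -D/8
T(t) = 1/(2*t)
1/(f(36, 66) + T(94)) = 1/(-⅛*36 + (½)/94) = 1/(-9/2 + (½)*(1/94)) = 1/(-9/2 + 1/188) = 1/(-845/188) = -188/845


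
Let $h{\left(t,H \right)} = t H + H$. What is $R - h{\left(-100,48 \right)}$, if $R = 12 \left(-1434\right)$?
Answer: $-12456$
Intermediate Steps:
$h{\left(t,H \right)} = H + H t$ ($h{\left(t,H \right)} = H t + H = H + H t$)
$R = -17208$
$R - h{\left(-100,48 \right)} = -17208 - 48 \left(1 - 100\right) = -17208 - 48 \left(-99\right) = -17208 - -4752 = -17208 + 4752 = -12456$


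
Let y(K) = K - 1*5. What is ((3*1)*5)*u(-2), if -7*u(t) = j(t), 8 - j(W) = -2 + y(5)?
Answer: -150/7 ≈ -21.429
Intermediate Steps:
y(K) = -5 + K (y(K) = K - 5 = -5 + K)
j(W) = 10 (j(W) = 8 - (-2 + (-5 + 5)) = 8 - (-2 + 0) = 8 - 1*(-2) = 8 + 2 = 10)
u(t) = -10/7 (u(t) = -⅐*10 = -10/7)
((3*1)*5)*u(-2) = ((3*1)*5)*(-10/7) = (3*5)*(-10/7) = 15*(-10/7) = -150/7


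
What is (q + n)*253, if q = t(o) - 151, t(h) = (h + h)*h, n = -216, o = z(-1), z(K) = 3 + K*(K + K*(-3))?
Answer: -92345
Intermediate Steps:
z(K) = 3 - 2*K**2 (z(K) = 3 + K*(K - 3*K) = 3 + K*(-2*K) = 3 - 2*K**2)
o = 1 (o = 3 - 2*(-1)**2 = 3 - 2*1 = 3 - 2 = 1)
t(h) = 2*h**2 (t(h) = (2*h)*h = 2*h**2)
q = -149 (q = 2*1**2 - 151 = 2*1 - 151 = 2 - 151 = -149)
(q + n)*253 = (-149 - 216)*253 = -365*253 = -92345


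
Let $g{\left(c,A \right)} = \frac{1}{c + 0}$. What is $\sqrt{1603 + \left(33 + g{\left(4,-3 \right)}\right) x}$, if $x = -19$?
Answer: $\frac{\sqrt{3885}}{2} \approx 31.165$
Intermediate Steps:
$g{\left(c,A \right)} = \frac{1}{c}$
$\sqrt{1603 + \left(33 + g{\left(4,-3 \right)}\right) x} = \sqrt{1603 + \left(33 + \frac{1}{4}\right) \left(-19\right)} = \sqrt{1603 + \frac{133}{4} \left(-19\right)} = \sqrt{1603 - \frac{2527}{4}} = \sqrt{\frac{3885}{4}} = \frac{\sqrt{3885}}{2}$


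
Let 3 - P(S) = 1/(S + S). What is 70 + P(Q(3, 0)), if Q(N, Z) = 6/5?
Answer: 871/12 ≈ 72.583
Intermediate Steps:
Q(N, Z) = 6/5 (Q(N, Z) = 6*(⅕) = 6/5)
P(S) = 3 - 1/(2*S) (P(S) = 3 - 1/(S + S) = 3 - 1/(2*S))
70 + P(Q(3, 0)) = 70 + (3 - 1/(2*6/5)) = 70 + (3 - ½*⅚) = 70 + (3 - 5/12) = 70 + 31/12 = 871/12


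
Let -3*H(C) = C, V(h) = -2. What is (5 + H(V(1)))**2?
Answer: 289/9 ≈ 32.111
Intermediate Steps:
H(C) = -C/3
(5 + H(V(1)))**2 = (5 - 1/3*(-2))**2 = (5 + 2/3)**2 = (17/3)**2 = 289/9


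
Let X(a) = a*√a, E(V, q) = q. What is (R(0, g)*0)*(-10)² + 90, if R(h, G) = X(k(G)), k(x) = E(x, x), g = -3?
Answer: 90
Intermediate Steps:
k(x) = x
X(a) = a^(3/2)
R(h, G) = G^(3/2)
(R(0, g)*0)*(-10)² + 90 = ((-3)^(3/2)*0)*(-10)² + 90 = (-3*I*√3*0)*100 + 90 = 0*100 + 90 = 0 + 90 = 90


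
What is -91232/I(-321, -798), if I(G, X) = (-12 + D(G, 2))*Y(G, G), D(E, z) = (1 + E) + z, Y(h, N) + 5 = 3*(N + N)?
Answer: -45616/318615 ≈ -0.14317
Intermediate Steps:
Y(h, N) = -5 + 6*N (Y(h, N) = -5 + 3*(N + N) = -5 + 3*(2*N) = -5 + 6*N)
D(E, z) = 1 + E + z
I(G, X) = (-9 + G)*(-5 + 6*G) (I(G, X) = (-12 + (1 + G + 2))*(-5 + 6*G) = (-12 + (3 + G))*(-5 + 6*G) = (-9 + G)*(-5 + 6*G))
-91232/I(-321, -798) = -91232*1/((-9 - 321)*(-5 + 6*(-321))) = -91232*(-1/(330*(-5 - 1926))) = -91232/((-330*(-1931))) = -91232/637230 = -91232*1/637230 = -45616/318615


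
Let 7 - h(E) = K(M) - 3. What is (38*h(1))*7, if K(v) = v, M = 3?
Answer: 1862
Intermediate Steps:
h(E) = 7 (h(E) = 7 - (3 - 3) = 7 - 1*0 = 7 + 0 = 7)
(38*h(1))*7 = (38*7)*7 = 266*7 = 1862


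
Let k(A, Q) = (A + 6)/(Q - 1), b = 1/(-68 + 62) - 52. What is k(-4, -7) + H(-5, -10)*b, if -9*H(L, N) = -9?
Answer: -629/12 ≈ -52.417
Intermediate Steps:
H(L, N) = 1 (H(L, N) = -⅑*(-9) = 1)
b = -313/6 (b = 1/(-6) - 52 = -⅙ - 52 = -313/6 ≈ -52.167)
k(A, Q) = (6 + A)/(-1 + Q)
k(-4, -7) + H(-5, -10)*b = (6 - 4)/(-1 - 7) + 1*(-313/6) = 2/(-8) - 313/6 = -⅛*2 - 313/6 = -¼ - 313/6 = -629/12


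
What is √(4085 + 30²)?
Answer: √4985 ≈ 70.604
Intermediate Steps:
√(4085 + 30²) = √(4085 + 900) = √4985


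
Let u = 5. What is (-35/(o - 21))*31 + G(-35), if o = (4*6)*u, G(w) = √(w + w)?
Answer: -1085/99 + I*√70 ≈ -10.96 + 8.3666*I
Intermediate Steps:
G(w) = √2*√w (G(w) = √(2*w) = √2*√w)
o = 120 (o = (4*6)*5 = 24*5 = 120)
(-35/(o - 21))*31 + G(-35) = (-35/(120 - 21))*31 + √2*√(-35) = (-35/99)*31 + √2*(I*√35) = ((1/99)*(-35))*31 + I*√70 = -35/99*31 + I*√70 = -1085/99 + I*√70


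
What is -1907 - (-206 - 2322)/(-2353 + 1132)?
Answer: -2330975/1221 ≈ -1909.1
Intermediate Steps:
-1907 - (-206 - 2322)/(-2353 + 1132) = -1907 - (-2528)/(-1221) = -1907 - (-2528)*(-1)/1221 = -1907 - 1*2528/1221 = -1907 - 2528/1221 = -2330975/1221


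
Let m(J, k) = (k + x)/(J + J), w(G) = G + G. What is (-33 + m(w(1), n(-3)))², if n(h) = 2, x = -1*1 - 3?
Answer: 4489/4 ≈ 1122.3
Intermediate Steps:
x = -4 (x = -1 - 3 = -4)
w(G) = 2*G
m(J, k) = (-4 + k)/(2*J) (m(J, k) = (k - 4)/(J + J) = (-4 + k)/((2*J)) = (-4 + k)*(1/(2*J)) = (-4 + k)/(2*J))
(-33 + m(w(1), n(-3)))² = (-33 + (-4 + 2)/(2*((2*1))))² = (-33 + (½)*(-2)/2)² = (-33 + (½)*(½)*(-2))² = (-33 - ½)² = (-67/2)² = 4489/4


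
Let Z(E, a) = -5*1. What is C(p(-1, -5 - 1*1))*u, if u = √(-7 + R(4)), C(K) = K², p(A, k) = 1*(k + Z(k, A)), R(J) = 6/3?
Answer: 121*I*√5 ≈ 270.56*I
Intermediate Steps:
R(J) = 2 (R(J) = 6*(⅓) = 2)
Z(E, a) = -5
p(A, k) = -5 + k (p(A, k) = 1*(k - 5) = 1*(-5 + k) = -5 + k)
u = I*√5 (u = √(-7 + 2) = √(-5) = I*√5 ≈ 2.2361*I)
C(p(-1, -5 - 1*1))*u = (-5 + (-5 - 1*1))²*(I*√5) = (-5 + (-5 - 1))²*(I*√5) = (-5 - 6)²*(I*√5) = (-11)²*(I*√5) = 121*(I*√5) = 121*I*√5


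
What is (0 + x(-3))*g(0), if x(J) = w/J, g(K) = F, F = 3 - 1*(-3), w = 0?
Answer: 0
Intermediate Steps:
F = 6 (F = 3 + 3 = 6)
g(K) = 6
x(J) = 0 (x(J) = 0/J = 0)
(0 + x(-3))*g(0) = (0 + 0)*6 = 0*6 = 0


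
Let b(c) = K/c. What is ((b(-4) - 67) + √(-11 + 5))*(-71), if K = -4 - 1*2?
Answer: 9301/2 - 71*I*√6 ≈ 4650.5 - 173.91*I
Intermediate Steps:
K = -6 (K = -4 - 2 = -6)
b(c) = -6/c
((b(-4) - 67) + √(-11 + 5))*(-71) = ((-6/(-4) - 67) + √(-11 + 5))*(-71) = ((-6*(-¼) - 67) + √(-6))*(-71) = ((3/2 - 67) + I*√6)*(-71) = (-131/2 + I*√6)*(-71) = 9301/2 - 71*I*√6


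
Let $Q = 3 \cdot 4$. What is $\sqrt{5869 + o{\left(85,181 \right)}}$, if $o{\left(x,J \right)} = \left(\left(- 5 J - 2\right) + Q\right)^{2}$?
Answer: $\sqrt{806894} \approx 898.27$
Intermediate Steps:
$Q = 12$
$o{\left(x,J \right)} = \left(10 - 5 J\right)^{2}$ ($o{\left(x,J \right)} = \left(\left(- 5 J - 2\right) + 12\right)^{2} = \left(\left(-2 - 5 J\right) + 12\right)^{2} = \left(10 - 5 J\right)^{2}$)
$\sqrt{5869 + o{\left(85,181 \right)}} = \sqrt{5869 + 25 \left(-2 + 181\right)^{2}} = \sqrt{5869 + 25 \cdot 179^{2}} = \sqrt{5869 + 25 \cdot 32041} = \sqrt{5869 + 801025} = \sqrt{806894}$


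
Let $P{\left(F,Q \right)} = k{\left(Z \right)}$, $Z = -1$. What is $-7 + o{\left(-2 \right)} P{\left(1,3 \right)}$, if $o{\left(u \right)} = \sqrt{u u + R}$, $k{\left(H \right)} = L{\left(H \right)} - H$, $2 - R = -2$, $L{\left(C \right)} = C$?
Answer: $-7$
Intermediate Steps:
$R = 4$ ($R = 2 - -2 = 2 + 2 = 4$)
$k{\left(H \right)} = 0$ ($k{\left(H \right)} = H - H = 0$)
$o{\left(u \right)} = \sqrt{4 + u^{2}}$ ($o{\left(u \right)} = \sqrt{u u + 4} = \sqrt{u^{2} + 4} = \sqrt{4 + u^{2}}$)
$P{\left(F,Q \right)} = 0$
$-7 + o{\left(-2 \right)} P{\left(1,3 \right)} = -7 + \sqrt{4 + \left(-2\right)^{2}} \cdot 0 = -7 + \sqrt{4 + 4} \cdot 0 = -7 + \sqrt{8} \cdot 0 = -7 + 2 \sqrt{2} \cdot 0 = -7 + 0 = -7$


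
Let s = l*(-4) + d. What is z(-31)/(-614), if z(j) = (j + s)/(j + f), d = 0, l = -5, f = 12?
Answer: -11/11666 ≈ -0.00094291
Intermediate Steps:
s = 20 (s = -5*(-4) + 0 = 20 + 0 = 20)
z(j) = (20 + j)/(12 + j) (z(j) = (j + 20)/(j + 12) = (20 + j)/(12 + j))
z(-31)/(-614) = ((20 - 31)/(12 - 31))/(-614) = (-11/(-19))*(-1/614) = -1/19*(-11)*(-1/614) = (11/19)*(-1/614) = -11/11666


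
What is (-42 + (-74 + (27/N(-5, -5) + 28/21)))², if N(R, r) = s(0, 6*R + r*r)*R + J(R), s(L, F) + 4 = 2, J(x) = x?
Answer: 2686321/225 ≈ 11939.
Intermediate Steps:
s(L, F) = -2 (s(L, F) = -4 + 2 = -2)
N(R, r) = -R (N(R, r) = -2*R + R = -R)
(-42 + (-74 + (27/N(-5, -5) + 28/21)))² = (-42 + (-74 + (27/((-1*(-5))) + 28/21)))² = (-42 + (-74 + (27/5 + 28*(1/21))))² = (-42 + (-74 + (27*(⅕) + 4/3)))² = (-42 + (-74 + (27/5 + 4/3)))² = (-42 + (-74 + 101/15))² = (-42 - 1009/15)² = (-1639/15)² = 2686321/225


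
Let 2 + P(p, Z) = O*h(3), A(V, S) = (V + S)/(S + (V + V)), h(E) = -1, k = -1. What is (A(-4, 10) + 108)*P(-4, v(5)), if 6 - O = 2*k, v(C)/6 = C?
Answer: -1110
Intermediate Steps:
v(C) = 6*C
A(V, S) = (S + V)/(S + 2*V)
O = 8 (O = 6 - 2*(-1) = 6 - 1*(-2) = 6 + 2 = 8)
P(p, Z) = -10 (P(p, Z) = -2 + 8*(-1) = -2 - 8 = -10)
(A(-4, 10) + 108)*P(-4, v(5)) = ((10 - 4)/(10 + 2*(-4)) + 108)*(-10) = (6/(10 - 8) + 108)*(-10) = (6/2 + 108)*(-10) = ((½)*6 + 108)*(-10) = (3 + 108)*(-10) = 111*(-10) = -1110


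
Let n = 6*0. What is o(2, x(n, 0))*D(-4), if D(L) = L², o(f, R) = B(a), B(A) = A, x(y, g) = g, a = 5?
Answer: 80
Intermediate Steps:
n = 0
o(f, R) = 5
o(2, x(n, 0))*D(-4) = 5*(-4)² = 5*16 = 80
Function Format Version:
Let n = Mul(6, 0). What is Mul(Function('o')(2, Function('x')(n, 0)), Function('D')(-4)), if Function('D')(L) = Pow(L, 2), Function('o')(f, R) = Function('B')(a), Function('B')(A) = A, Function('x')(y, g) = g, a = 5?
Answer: 80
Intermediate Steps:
n = 0
Function('o')(f, R) = 5
Mul(Function('o')(2, Function('x')(n, 0)), Function('D')(-4)) = Mul(5, Pow(-4, 2)) = Mul(5, 16) = 80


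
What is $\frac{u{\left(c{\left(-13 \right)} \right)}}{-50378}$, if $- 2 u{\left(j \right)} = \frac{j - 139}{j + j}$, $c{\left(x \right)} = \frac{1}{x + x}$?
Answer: $\frac{3615}{201512} \approx 0.017939$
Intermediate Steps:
$c{\left(x \right)} = \frac{1}{2 x}$
$u{\left(j \right)} = - \frac{-139 + j}{4 j}$ ($u{\left(j \right)} = - \frac{\left(j - 139\right) \frac{1}{j + j}}{2} = - \frac{\left(-139 + j\right) \frac{1}{2 j}}{2} = - \frac{\frac{1}{2} \frac{1}{j} \left(-139 + j\right)}{2} = - \frac{-139 + j}{4 j}$)
$\frac{u{\left(c{\left(-13 \right)} \right)}}{-50378} = \frac{\frac{1}{4} \frac{1}{\frac{1}{2} \frac{1}{-13}} \left(139 - \frac{1}{2 \left(-13\right)}\right)}{-50378} = \frac{139 - \frac{1}{2} \left(- \frac{1}{13}\right)}{4 \cdot \frac{1}{2} \left(- \frac{1}{13}\right)} \left(- \frac{1}{50378}\right) = \frac{139 - - \frac{1}{26}}{4 \left(- \frac{1}{26}\right)} \left(- \frac{1}{50378}\right) = \frac{1}{4} \left(-26\right) \left(139 + \frac{1}{26}\right) \left(- \frac{1}{50378}\right) = \frac{1}{4} \left(-26\right) \frac{3615}{26} \left(- \frac{1}{50378}\right) = \left(- \frac{3615}{4}\right) \left(- \frac{1}{50378}\right) = \frac{3615}{201512}$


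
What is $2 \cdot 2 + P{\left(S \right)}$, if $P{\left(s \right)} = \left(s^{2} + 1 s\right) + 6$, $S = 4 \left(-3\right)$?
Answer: $142$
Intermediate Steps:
$S = -12$
$P{\left(s \right)} = 6 + s + s^{2}$ ($P{\left(s \right)} = \left(s^{2} + s\right) + 6 = \left(s + s^{2}\right) + 6 = 6 + s + s^{2}$)
$2 \cdot 2 + P{\left(S \right)} = 2 \cdot 2 + \left(6 - 12 + \left(-12\right)^{2}\right) = 4 + \left(6 - 12 + 144\right) = 4 + 138 = 142$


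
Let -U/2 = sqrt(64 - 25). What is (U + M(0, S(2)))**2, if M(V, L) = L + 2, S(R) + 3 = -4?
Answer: 181 + 20*sqrt(39) ≈ 305.90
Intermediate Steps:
S(R) = -7 (S(R) = -3 - 4 = -7)
M(V, L) = 2 + L
U = -2*sqrt(39) (U = -2*sqrt(64 - 25) = -2*sqrt(39) ≈ -12.490)
(U + M(0, S(2)))**2 = (-2*sqrt(39) + (2 - 7))**2 = (-2*sqrt(39) - 5)**2 = (-5 - 2*sqrt(39))**2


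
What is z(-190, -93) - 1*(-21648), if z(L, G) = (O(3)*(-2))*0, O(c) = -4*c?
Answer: 21648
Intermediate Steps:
z(L, G) = 0 (z(L, G) = (-4*3*(-2))*0 = -12*(-2)*0 = 24*0 = 0)
z(-190, -93) - 1*(-21648) = 0 - 1*(-21648) = 0 + 21648 = 21648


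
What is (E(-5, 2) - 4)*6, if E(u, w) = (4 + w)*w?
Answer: 48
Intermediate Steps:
E(u, w) = w*(4 + w)
(E(-5, 2) - 4)*6 = (2*(4 + 2) - 4)*6 = (2*6 - 4)*6 = (12 - 4)*6 = 8*6 = 48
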